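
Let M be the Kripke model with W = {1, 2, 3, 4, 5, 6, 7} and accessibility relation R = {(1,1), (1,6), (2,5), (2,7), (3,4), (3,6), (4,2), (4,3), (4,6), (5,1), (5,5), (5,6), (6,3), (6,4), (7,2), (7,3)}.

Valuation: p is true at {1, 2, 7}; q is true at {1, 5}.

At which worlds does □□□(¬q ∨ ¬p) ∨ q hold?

{1, 3, 5, 6}

1: □□□(¬q ∨ ¬p) is F, q is T. ✓
2: □□□(¬q ∨ ¬p) is F, q is F. ✗
3: □□□(¬q ∨ ¬p) is T, q is F. ✓
4: □□□(¬q ∨ ¬p) is F, q is F. ✗
5: □□□(¬q ∨ ¬p) is F, q is T. ✓
6: □□□(¬q ∨ ¬p) is T, q is F. ✓
7: □□□(¬q ∨ ¬p) is F, q is F. ✗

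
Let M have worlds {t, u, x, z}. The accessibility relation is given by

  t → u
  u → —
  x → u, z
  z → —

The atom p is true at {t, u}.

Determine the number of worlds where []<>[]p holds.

2

t: successors {u}; <>[]p there: u:F. ✗
u: no successors, so []<>[]p holds vacuously. ✓
x: successors {u, z}; <>[]p there: u:F, z:F. ✗
z: no successors, so []<>[]p holds vacuously. ✓
Satisfying worlds: {u, z}.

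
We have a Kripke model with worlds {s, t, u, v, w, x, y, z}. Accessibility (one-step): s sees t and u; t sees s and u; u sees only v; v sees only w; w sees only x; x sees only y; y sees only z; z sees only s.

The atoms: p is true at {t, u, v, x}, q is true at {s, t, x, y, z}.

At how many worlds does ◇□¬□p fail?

3

s: successors {t, u}; □¬□p there: t:F, u:T. ✓
t: successors {s, u}; □¬□p there: s:F, u:T. ✓
u: successors {v}; □¬□p there: v:F. ✗
v: successors {w}; □¬□p there: w:T. ✓
w: successors {x}; □¬□p there: x:T. ✓
x: successors {y}; □¬□p there: y:T. ✓
y: successors {z}; □¬□p there: z:F. ✗
z: successors {s}; □¬□p there: s:F. ✗
Satisfying worlds: {s, t, v, w, x}.
So ◇□¬□p fails at the other 3 worlds.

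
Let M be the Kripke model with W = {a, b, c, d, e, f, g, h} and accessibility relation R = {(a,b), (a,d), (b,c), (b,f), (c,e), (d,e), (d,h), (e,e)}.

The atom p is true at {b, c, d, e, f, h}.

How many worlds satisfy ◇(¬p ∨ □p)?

a: successors {b, d}; ¬p ∨ □p there: b:T, d:T. ✓
b: successors {c, f}; ¬p ∨ □p there: c:T, f:T. ✓
c: successors {e}; ¬p ∨ □p there: e:T. ✓
d: successors {e, h}; ¬p ∨ □p there: e:T, h:T. ✓
e: successors {e}; ¬p ∨ □p there: e:T. ✓
f: no successors, so ◇(¬p ∨ □p) fails. ✗
g: no successors, so ◇(¬p ∨ □p) fails. ✗
h: no successors, so ◇(¬p ∨ □p) fails. ✗
Satisfying worlds: {a, b, c, d, e}.

5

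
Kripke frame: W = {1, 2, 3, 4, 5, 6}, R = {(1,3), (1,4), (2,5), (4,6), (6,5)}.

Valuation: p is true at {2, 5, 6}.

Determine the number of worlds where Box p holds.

1: successors {3, 4}; p there: 3:F, 4:F. ✗
2: successors {5}; p there: 5:T. ✓
3: no successors, so Box p holds vacuously. ✓
4: successors {6}; p there: 6:T. ✓
5: no successors, so Box p holds vacuously. ✓
6: successors {5}; p there: 5:T. ✓
Satisfying worlds: {2, 3, 4, 5, 6}.

5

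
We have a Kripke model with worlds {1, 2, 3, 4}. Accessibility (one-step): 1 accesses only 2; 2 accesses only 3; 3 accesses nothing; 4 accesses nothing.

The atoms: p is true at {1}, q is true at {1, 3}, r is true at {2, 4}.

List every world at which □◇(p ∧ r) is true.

1: successors {2}; ◇(p ∧ r) there: 2:F. ✗
2: successors {3}; ◇(p ∧ r) there: 3:F. ✗
3: no successors, so □◇(p ∧ r) holds vacuously. ✓
4: no successors, so □◇(p ∧ r) holds vacuously. ✓

{3, 4}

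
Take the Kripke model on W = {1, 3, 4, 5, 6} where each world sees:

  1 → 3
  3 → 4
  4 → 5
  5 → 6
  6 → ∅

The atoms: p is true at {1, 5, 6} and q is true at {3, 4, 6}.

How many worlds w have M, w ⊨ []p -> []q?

4

1: []p is F, []q is T. ✓
3: []p is F, []q is T. ✓
4: []p is T, []q is F. ✗
5: []p is T, []q is T. ✓
6: []p is T, []q is T. ✓
Satisfying worlds: {1, 3, 5, 6}.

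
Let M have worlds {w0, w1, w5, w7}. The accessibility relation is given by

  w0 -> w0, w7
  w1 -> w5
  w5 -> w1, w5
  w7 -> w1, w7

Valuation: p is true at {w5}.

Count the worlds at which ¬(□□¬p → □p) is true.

w0: □□¬p → □p is F. ✓
w1: □□¬p → □p is T. ✗
w5: □□¬p → □p is T. ✗
w7: □□¬p → □p is T. ✗
Satisfying worlds: {w0}.

1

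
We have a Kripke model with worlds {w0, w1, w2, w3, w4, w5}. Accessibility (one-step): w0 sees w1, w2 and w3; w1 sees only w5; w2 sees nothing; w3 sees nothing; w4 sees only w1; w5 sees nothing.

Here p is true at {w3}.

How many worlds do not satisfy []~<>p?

0

w0: successors {w1, w2, w3}; ~<>p there: w1:T, w2:T, w3:T. ✓
w1: successors {w5}; ~<>p there: w5:T. ✓
w2: no successors, so []~<>p holds vacuously. ✓
w3: no successors, so []~<>p holds vacuously. ✓
w4: successors {w1}; ~<>p there: w1:T. ✓
w5: no successors, so []~<>p holds vacuously. ✓
Satisfying worlds: {w0, w1, w2, w3, w4, w5}.
So []~<>p fails at the other 0 worlds.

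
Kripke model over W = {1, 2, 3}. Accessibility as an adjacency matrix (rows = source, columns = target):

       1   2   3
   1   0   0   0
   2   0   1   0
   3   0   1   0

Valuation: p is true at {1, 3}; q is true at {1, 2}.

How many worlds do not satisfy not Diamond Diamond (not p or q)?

2

1: Diamond Diamond (not p or q) is F. ✓
2: Diamond Diamond (not p or q) is T. ✗
3: Diamond Diamond (not p or q) is T. ✗
Satisfying worlds: {1}.
So not Diamond Diamond (not p or q) fails at the other 2 worlds.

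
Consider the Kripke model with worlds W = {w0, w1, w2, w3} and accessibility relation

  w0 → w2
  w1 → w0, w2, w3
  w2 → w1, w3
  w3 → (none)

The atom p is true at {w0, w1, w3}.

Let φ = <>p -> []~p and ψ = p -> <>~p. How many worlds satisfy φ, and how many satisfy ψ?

2 and 3

For <>p -> []~p:
w0: <>p is F, []~p is T. ✓
w1: <>p is T, []~p is F. ✗
w2: <>p is T, []~p is F. ✗
w3: <>p is F, []~p is T. ✓
— 2 worlds.
For p -> <>~p:
w0: p is T, <>~p is T. ✓
w1: p is T, <>~p is T. ✓
w2: p is F, <>~p is F. ✓
w3: p is T, <>~p is F. ✗
— 3 worlds.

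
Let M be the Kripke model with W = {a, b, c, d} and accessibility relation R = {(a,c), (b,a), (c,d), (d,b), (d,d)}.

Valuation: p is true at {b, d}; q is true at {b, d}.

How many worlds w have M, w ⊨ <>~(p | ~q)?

0

a: successors {c}; ~(p | ~q) there: c:F. ✗
b: successors {a}; ~(p | ~q) there: a:F. ✗
c: successors {d}; ~(p | ~q) there: d:F. ✗
d: successors {b, d}; ~(p | ~q) there: b:F, d:F. ✗
Satisfying worlds: ∅.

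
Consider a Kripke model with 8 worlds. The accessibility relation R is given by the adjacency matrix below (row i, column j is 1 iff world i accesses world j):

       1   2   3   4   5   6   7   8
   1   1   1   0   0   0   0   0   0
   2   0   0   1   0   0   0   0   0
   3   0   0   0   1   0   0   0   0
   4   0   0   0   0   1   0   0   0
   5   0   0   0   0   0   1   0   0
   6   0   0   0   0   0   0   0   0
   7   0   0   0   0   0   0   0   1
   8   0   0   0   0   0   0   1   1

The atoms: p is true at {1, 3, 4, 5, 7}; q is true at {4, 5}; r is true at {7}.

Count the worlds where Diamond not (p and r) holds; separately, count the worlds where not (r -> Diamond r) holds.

7 and 1

For Diamond not (p and r):
1: successors {1, 2}; not (p and r) there: 1:T, 2:T. ✓
2: successors {3}; not (p and r) there: 3:T. ✓
3: successors {4}; not (p and r) there: 4:T. ✓
4: successors {5}; not (p and r) there: 5:T. ✓
5: successors {6}; not (p and r) there: 6:T. ✓
6: no successors, so Diamond not (p and r) fails. ✗
7: successors {8}; not (p and r) there: 8:T. ✓
8: successors {7, 8}; not (p and r) there: 7:F, 8:T. ✓
— 7 worlds.
For not (r -> Diamond r):
1: r -> Diamond r is T. ✗
2: r -> Diamond r is T. ✗
3: r -> Diamond r is T. ✗
4: r -> Diamond r is T. ✗
5: r -> Diamond r is T. ✗
6: r -> Diamond r is T. ✗
7: r -> Diamond r is F. ✓
8: r -> Diamond r is T. ✗
— 1 world.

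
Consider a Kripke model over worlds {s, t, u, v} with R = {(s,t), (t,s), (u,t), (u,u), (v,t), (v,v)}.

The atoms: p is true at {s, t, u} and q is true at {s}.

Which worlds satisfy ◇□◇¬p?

s: successors {t}; □◇¬p there: t:F. ✗
t: successors {s}; □◇¬p there: s:F. ✗
u: successors {t, u}; □◇¬p there: t:F, u:F. ✗
v: successors {t, v}; □◇¬p there: t:F, v:F. ✗

∅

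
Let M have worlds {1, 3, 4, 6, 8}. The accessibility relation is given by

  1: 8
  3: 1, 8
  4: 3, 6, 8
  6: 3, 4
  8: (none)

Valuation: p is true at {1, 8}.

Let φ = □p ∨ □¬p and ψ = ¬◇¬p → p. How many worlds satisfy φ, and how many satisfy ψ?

For □p ∨ □¬p:
1: □p is T, □¬p is F. ✓
3: □p is T, □¬p is F. ✓
4: □p is F, □¬p is F. ✗
6: □p is F, □¬p is T. ✓
8: □p is T, □¬p is T. ✓
— 4 worlds.
For ¬◇¬p → p:
1: ¬◇¬p is T, p is T. ✓
3: ¬◇¬p is T, p is F. ✗
4: ¬◇¬p is F, p is F. ✓
6: ¬◇¬p is F, p is F. ✓
8: ¬◇¬p is T, p is T. ✓
— 4 worlds.

4 and 4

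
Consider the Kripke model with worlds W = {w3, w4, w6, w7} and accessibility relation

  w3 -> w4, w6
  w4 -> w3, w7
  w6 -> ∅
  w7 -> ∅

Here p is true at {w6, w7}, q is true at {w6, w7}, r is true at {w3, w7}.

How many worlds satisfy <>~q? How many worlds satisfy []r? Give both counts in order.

2 and 3

For <>~q:
w3: successors {w4, w6}; ~q there: w4:T, w6:F. ✓
w4: successors {w3, w7}; ~q there: w3:T, w7:F. ✓
w6: no successors, so <>~q fails. ✗
w7: no successors, so <>~q fails. ✗
— 2 worlds.
For []r:
w3: successors {w4, w6}; r there: w4:F, w6:F. ✗
w4: successors {w3, w7}; r there: w3:T, w7:T. ✓
w6: no successors, so []r holds vacuously. ✓
w7: no successors, so []r holds vacuously. ✓
— 3 worlds.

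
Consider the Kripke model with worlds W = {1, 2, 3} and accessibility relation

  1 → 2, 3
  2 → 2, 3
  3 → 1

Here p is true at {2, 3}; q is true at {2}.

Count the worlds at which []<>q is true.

1

1: successors {2, 3}; <>q there: 2:T, 3:F. ✗
2: successors {2, 3}; <>q there: 2:T, 3:F. ✗
3: successors {1}; <>q there: 1:T. ✓
Satisfying worlds: {3}.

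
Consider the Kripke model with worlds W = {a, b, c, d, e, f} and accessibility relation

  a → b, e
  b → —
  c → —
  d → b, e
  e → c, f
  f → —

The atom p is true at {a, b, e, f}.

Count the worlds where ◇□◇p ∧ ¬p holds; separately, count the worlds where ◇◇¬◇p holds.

For ◇□◇p ∧ ¬p:
a: ◇□◇p is T, ¬p is F. ✗
b: ◇□◇p is F, ¬p is F. ✗
c: ◇□◇p is F, ¬p is T. ✗
d: ◇□◇p is T, ¬p is T. ✓
e: ◇□◇p is T, ¬p is F. ✗
f: ◇□◇p is F, ¬p is F. ✗
— 1 world.
For ◇◇¬◇p:
a: successors {b, e}; ◇¬◇p there: b:F, e:T. ✓
b: no successors, so ◇◇¬◇p fails. ✗
c: no successors, so ◇◇¬◇p fails. ✗
d: successors {b, e}; ◇¬◇p there: b:F, e:T. ✓
e: successors {c, f}; ◇¬◇p there: c:F, f:F. ✗
f: no successors, so ◇◇¬◇p fails. ✗
— 2 worlds.

1 and 2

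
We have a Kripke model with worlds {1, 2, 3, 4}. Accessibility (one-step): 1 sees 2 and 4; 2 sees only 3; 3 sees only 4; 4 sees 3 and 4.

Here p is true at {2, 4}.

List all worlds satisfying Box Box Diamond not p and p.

1: Box Box Diamond not p is F, p is F. ✗
2: Box Box Diamond not p is T, p is T. ✓
3: Box Box Diamond not p is F, p is F. ✗
4: Box Box Diamond not p is F, p is T. ✗

{2}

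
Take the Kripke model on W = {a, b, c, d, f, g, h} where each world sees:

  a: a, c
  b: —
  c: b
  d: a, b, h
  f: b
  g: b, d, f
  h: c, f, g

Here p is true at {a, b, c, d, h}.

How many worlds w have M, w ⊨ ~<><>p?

3

a: <><>p is T. ✗
b: <><>p is F. ✓
c: <><>p is F. ✓
d: <><>p is T. ✗
f: <><>p is F. ✓
g: <><>p is T. ✗
h: <><>p is T. ✗
Satisfying worlds: {b, c, f}.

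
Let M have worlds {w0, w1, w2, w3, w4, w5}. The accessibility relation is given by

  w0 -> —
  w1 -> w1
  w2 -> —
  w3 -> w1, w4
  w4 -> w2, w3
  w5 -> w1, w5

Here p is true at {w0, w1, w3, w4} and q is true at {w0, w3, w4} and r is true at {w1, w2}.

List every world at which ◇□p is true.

w0: no successors, so ◇□p fails. ✗
w1: successors {w1}; □p there: w1:T. ✓
w2: no successors, so ◇□p fails. ✗
w3: successors {w1, w4}; □p there: w1:T, w4:F. ✓
w4: successors {w2, w3}; □p there: w2:T, w3:T. ✓
w5: successors {w1, w5}; □p there: w1:T, w5:F. ✓

{w1, w3, w4, w5}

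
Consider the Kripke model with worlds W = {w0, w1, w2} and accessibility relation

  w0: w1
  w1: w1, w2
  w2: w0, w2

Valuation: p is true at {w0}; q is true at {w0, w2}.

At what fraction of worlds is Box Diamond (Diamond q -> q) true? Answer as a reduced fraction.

2/3

w0: successors {w1}; Diamond (Diamond q -> q) there: w1:T. ✓
w1: successors {w1, w2}; Diamond (Diamond q -> q) there: w1:T, w2:T. ✓
w2: successors {w0, w2}; Diamond (Diamond q -> q) there: w0:F, w2:T. ✗
That's 2 of 3 worlds, so 2/3.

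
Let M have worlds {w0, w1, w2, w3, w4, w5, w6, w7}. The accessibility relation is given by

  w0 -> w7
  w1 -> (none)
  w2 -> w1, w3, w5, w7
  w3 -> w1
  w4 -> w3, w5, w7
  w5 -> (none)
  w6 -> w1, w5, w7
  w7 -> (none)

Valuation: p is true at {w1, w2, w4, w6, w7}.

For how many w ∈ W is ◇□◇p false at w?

3

w0: successors {w7}; □◇p there: w7:T. ✓
w1: no successors, so ◇□◇p fails. ✗
w2: successors {w1, w3, w5, w7}; □◇p there: w1:T, w3:F, w5:T, w7:T. ✓
w3: successors {w1}; □◇p there: w1:T. ✓
w4: successors {w3, w5, w7}; □◇p there: w3:F, w5:T, w7:T. ✓
w5: no successors, so ◇□◇p fails. ✗
w6: successors {w1, w5, w7}; □◇p there: w1:T, w5:T, w7:T. ✓
w7: no successors, so ◇□◇p fails. ✗
Satisfying worlds: {w0, w2, w3, w4, w6}.
So ◇□◇p fails at the other 3 worlds.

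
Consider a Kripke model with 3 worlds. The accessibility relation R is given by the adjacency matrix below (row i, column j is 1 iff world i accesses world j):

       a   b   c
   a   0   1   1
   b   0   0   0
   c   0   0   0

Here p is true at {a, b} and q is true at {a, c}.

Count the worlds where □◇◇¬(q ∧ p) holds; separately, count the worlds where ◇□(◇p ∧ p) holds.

2 and 1

For □◇◇¬(q ∧ p):
a: successors {b, c}; ◇◇¬(q ∧ p) there: b:F, c:F. ✗
b: no successors, so □◇◇¬(q ∧ p) holds vacuously. ✓
c: no successors, so □◇◇¬(q ∧ p) holds vacuously. ✓
— 2 worlds.
For ◇□(◇p ∧ p):
a: successors {b, c}; □(◇p ∧ p) there: b:T, c:T. ✓
b: no successors, so ◇□(◇p ∧ p) fails. ✗
c: no successors, so ◇□(◇p ∧ p) fails. ✗
— 1 world.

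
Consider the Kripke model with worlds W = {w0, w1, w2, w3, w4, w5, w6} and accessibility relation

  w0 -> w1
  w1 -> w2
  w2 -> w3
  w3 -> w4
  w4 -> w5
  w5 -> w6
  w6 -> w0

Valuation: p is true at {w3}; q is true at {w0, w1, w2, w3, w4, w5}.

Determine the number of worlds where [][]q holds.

w0: successors {w1}; []q there: w1:T. ✓
w1: successors {w2}; []q there: w2:T. ✓
w2: successors {w3}; []q there: w3:T. ✓
w3: successors {w4}; []q there: w4:T. ✓
w4: successors {w5}; []q there: w5:F. ✗
w5: successors {w6}; []q there: w6:T. ✓
w6: successors {w0}; []q there: w0:T. ✓
Satisfying worlds: {w0, w1, w2, w3, w5, w6}.

6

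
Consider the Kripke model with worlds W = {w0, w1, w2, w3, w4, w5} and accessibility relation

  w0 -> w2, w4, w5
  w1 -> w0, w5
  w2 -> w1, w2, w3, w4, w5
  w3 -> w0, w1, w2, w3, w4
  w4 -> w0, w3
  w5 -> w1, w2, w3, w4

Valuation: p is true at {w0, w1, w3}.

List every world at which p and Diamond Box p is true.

w0: p is T, Diamond Box p is T. ✓
w1: p is T, Diamond Box p is F. ✗
w2: p is F, Diamond Box p is T. ✗
w3: p is T, Diamond Box p is T. ✓
w4: p is F, Diamond Box p is F. ✗
w5: p is F, Diamond Box p is T. ✗

{w0, w3}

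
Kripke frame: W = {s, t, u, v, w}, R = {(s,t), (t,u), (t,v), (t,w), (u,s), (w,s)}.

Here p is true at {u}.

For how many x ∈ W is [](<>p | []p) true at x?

2

s: successors {t}; <>p | []p there: t:T. ✓
t: successors {u, v, w}; <>p | []p there: u:F, v:T, w:F. ✗
u: successors {s}; <>p | []p there: s:F. ✗
v: no successors, so [](<>p | []p) holds vacuously. ✓
w: successors {s}; <>p | []p there: s:F. ✗
Satisfying worlds: {s, v}.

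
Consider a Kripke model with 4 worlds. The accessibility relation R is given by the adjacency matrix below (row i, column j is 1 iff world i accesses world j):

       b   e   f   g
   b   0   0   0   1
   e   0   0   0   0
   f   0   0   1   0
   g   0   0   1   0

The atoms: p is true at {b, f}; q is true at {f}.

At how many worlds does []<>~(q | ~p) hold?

b: successors {g}; <>~(q | ~p) there: g:F. ✗
e: no successors, so []<>~(q | ~p) holds vacuously. ✓
f: successors {f}; <>~(q | ~p) there: f:F. ✗
g: successors {f}; <>~(q | ~p) there: f:F. ✗
Satisfying worlds: {e}.

1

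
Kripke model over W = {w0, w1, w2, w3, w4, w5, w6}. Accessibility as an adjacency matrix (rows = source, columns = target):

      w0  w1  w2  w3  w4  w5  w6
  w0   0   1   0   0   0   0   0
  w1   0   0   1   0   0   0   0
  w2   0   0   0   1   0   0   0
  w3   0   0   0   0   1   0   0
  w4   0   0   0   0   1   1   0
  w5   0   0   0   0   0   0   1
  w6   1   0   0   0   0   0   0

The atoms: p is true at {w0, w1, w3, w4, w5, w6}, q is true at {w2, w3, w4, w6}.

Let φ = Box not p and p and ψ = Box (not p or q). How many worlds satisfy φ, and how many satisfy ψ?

For Box not p and p:
w0: Box not p is F, p is T. ✗
w1: Box not p is T, p is T. ✓
w2: Box not p is F, p is F. ✗
w3: Box not p is F, p is T. ✗
w4: Box not p is F, p is T. ✗
w5: Box not p is F, p is T. ✗
w6: Box not p is F, p is T. ✗
— 1 world.
For Box (not p or q):
w0: successors {w1}; not p or q there: w1:F. ✗
w1: successors {w2}; not p or q there: w2:T. ✓
w2: successors {w3}; not p or q there: w3:T. ✓
w3: successors {w4}; not p or q there: w4:T. ✓
w4: successors {w4, w5}; not p or q there: w4:T, w5:F. ✗
w5: successors {w6}; not p or q there: w6:T. ✓
w6: successors {w0}; not p or q there: w0:F. ✗
— 4 worlds.

1 and 4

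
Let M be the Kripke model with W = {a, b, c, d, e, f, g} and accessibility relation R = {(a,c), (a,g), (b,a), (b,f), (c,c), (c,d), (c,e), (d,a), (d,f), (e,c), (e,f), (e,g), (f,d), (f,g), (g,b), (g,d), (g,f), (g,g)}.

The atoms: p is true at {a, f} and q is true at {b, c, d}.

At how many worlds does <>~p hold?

5

a: successors {c, g}; ~p there: c:T, g:T. ✓
b: successors {a, f}; ~p there: a:F, f:F. ✗
c: successors {c, d, e}; ~p there: c:T, d:T, e:T. ✓
d: successors {a, f}; ~p there: a:F, f:F. ✗
e: successors {c, f, g}; ~p there: c:T, f:F, g:T. ✓
f: successors {d, g}; ~p there: d:T, g:T. ✓
g: successors {b, d, f, g}; ~p there: b:T, d:T, f:F, g:T. ✓
Satisfying worlds: {a, c, e, f, g}.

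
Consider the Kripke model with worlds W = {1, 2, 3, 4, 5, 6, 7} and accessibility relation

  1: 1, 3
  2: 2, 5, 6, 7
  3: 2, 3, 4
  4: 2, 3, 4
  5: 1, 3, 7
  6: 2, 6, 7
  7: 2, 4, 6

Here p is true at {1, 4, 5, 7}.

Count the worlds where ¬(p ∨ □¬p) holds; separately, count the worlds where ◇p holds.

For ¬(p ∨ □¬p):
1: p ∨ □¬p is T. ✗
2: p ∨ □¬p is F. ✓
3: p ∨ □¬p is F. ✓
4: p ∨ □¬p is T. ✗
5: p ∨ □¬p is T. ✗
6: p ∨ □¬p is F. ✓
7: p ∨ □¬p is T. ✗
— 3 worlds.
For ◇p:
1: successors {1, 3}; p there: 1:T, 3:F. ✓
2: successors {2, 5, 6, 7}; p there: 2:F, 5:T, 6:F, 7:T. ✓
3: successors {2, 3, 4}; p there: 2:F, 3:F, 4:T. ✓
4: successors {2, 3, 4}; p there: 2:F, 3:F, 4:T. ✓
5: successors {1, 3, 7}; p there: 1:T, 3:F, 7:T. ✓
6: successors {2, 6, 7}; p there: 2:F, 6:F, 7:T. ✓
7: successors {2, 4, 6}; p there: 2:F, 4:T, 6:F. ✓
— 7 worlds.

3 and 7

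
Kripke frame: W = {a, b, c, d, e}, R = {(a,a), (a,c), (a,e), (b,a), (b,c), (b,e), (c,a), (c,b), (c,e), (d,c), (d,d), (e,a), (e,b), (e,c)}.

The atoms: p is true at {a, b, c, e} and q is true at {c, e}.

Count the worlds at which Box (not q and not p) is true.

0

a: successors {a, c, e}; not q and not p there: a:F, c:F, e:F. ✗
b: successors {a, c, e}; not q and not p there: a:F, c:F, e:F. ✗
c: successors {a, b, e}; not q and not p there: a:F, b:F, e:F. ✗
d: successors {c, d}; not q and not p there: c:F, d:T. ✗
e: successors {a, b, c}; not q and not p there: a:F, b:F, c:F. ✗
Satisfying worlds: ∅.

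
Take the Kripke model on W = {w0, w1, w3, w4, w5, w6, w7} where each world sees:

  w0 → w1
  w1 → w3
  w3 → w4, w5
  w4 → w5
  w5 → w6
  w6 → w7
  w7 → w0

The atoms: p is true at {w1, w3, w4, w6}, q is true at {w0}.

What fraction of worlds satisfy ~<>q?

6/7

w0: <>q is F. ✓
w1: <>q is F. ✓
w3: <>q is F. ✓
w4: <>q is F. ✓
w5: <>q is F. ✓
w6: <>q is F. ✓
w7: <>q is T. ✗
That's 6 of 7 worlds, so 6/7.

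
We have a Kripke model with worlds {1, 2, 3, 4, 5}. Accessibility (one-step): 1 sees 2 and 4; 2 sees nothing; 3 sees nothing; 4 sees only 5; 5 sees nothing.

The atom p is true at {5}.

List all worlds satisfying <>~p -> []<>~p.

1: <>~p is T, []<>~p is F. ✗
2: <>~p is F, []<>~p is T. ✓
3: <>~p is F, []<>~p is T. ✓
4: <>~p is F, []<>~p is F. ✓
5: <>~p is F, []<>~p is T. ✓

{2, 3, 4, 5}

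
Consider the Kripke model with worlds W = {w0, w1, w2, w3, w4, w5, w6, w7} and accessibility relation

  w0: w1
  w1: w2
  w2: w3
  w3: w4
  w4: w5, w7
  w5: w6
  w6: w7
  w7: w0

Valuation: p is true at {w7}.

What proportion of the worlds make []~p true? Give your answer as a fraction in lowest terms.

w0: successors {w1}; ~p there: w1:T. ✓
w1: successors {w2}; ~p there: w2:T. ✓
w2: successors {w3}; ~p there: w3:T. ✓
w3: successors {w4}; ~p there: w4:T. ✓
w4: successors {w5, w7}; ~p there: w5:T, w7:F. ✗
w5: successors {w6}; ~p there: w6:T. ✓
w6: successors {w7}; ~p there: w7:F. ✗
w7: successors {w0}; ~p there: w0:T. ✓
That's 6 of 8 worlds, so 6/8 = 3/4.

3/4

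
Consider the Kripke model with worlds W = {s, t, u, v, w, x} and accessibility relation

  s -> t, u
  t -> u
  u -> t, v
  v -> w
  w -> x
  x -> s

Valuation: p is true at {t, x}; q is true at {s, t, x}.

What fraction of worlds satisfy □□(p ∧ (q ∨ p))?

s: successors {t, u}; □(p ∧ (q ∨ p)) there: t:F, u:F. ✗
t: successors {u}; □(p ∧ (q ∨ p)) there: u:F. ✗
u: successors {t, v}; □(p ∧ (q ∨ p)) there: t:F, v:F. ✗
v: successors {w}; □(p ∧ (q ∨ p)) there: w:T. ✓
w: successors {x}; □(p ∧ (q ∨ p)) there: x:F. ✗
x: successors {s}; □(p ∧ (q ∨ p)) there: s:F. ✗
That's 1 of 6 worlds, so 1/6.

1/6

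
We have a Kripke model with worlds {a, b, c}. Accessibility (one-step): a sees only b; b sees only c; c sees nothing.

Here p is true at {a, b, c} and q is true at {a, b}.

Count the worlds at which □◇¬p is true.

1

a: successors {b}; ◇¬p there: b:F. ✗
b: successors {c}; ◇¬p there: c:F. ✗
c: no successors, so □◇¬p holds vacuously. ✓
Satisfying worlds: {c}.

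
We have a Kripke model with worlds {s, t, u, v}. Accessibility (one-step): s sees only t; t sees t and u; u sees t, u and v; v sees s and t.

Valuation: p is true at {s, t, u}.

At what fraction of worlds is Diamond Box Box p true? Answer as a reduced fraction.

s: successors {t}; Box Box p there: t:F. ✗
t: successors {t, u}; Box Box p there: t:F, u:F. ✗
u: successors {t, u, v}; Box Box p there: t:F, u:F, v:T. ✓
v: successors {s, t}; Box Box p there: s:T, t:F. ✓
That's 2 of 4 worlds, so 2/4 = 1/2.

1/2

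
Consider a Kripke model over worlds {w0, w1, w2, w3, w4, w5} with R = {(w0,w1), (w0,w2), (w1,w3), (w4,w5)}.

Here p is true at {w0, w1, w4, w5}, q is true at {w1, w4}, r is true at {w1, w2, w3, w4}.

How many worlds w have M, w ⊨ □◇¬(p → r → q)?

3

w0: successors {w1, w2}; ◇¬(p → r → q) there: w1:F, w2:F. ✗
w1: successors {w3}; ◇¬(p → r → q) there: w3:F. ✗
w2: no successors, so □◇¬(p → r → q) holds vacuously. ✓
w3: no successors, so □◇¬(p → r → q) holds vacuously. ✓
w4: successors {w5}; ◇¬(p → r → q) there: w5:F. ✗
w5: no successors, so □◇¬(p → r → q) holds vacuously. ✓
Satisfying worlds: {w2, w3, w5}.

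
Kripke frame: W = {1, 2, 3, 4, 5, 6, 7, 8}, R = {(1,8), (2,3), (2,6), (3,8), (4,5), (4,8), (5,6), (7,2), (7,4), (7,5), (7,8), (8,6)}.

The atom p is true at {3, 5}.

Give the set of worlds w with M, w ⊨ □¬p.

{1, 3, 5, 6, 8}

1: successors {8}; ¬p there: 8:T. ✓
2: successors {3, 6}; ¬p there: 3:F, 6:T. ✗
3: successors {8}; ¬p there: 8:T. ✓
4: successors {5, 8}; ¬p there: 5:F, 8:T. ✗
5: successors {6}; ¬p there: 6:T. ✓
6: no successors, so □¬p holds vacuously. ✓
7: successors {2, 4, 5, 8}; ¬p there: 2:T, 4:T, 5:F, 8:T. ✗
8: successors {6}; ¬p there: 6:T. ✓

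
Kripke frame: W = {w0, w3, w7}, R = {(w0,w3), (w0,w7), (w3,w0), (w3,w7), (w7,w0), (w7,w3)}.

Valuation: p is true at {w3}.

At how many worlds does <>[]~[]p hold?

3

w0: successors {w3, w7}; []~[]p there: w3:T, w7:T. ✓
w3: successors {w0, w7}; []~[]p there: w0:T, w7:T. ✓
w7: successors {w0, w3}; []~[]p there: w0:T, w3:T. ✓
Satisfying worlds: {w0, w3, w7}.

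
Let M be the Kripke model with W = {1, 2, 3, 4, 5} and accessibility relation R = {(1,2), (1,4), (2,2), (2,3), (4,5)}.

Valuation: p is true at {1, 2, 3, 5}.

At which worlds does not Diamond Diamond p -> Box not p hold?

1: not Diamond Diamond p is F, Box not p is F. ✓
2: not Diamond Diamond p is F, Box not p is F. ✓
3: not Diamond Diamond p is T, Box not p is T. ✓
4: not Diamond Diamond p is T, Box not p is F. ✗
5: not Diamond Diamond p is T, Box not p is T. ✓

{1, 2, 3, 5}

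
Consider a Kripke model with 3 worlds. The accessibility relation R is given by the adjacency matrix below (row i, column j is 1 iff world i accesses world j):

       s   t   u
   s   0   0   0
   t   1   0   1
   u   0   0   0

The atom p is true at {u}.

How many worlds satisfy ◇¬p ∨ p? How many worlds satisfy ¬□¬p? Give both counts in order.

For ◇¬p ∨ p:
s: ◇¬p is F, p is F. ✗
t: ◇¬p is T, p is F. ✓
u: ◇¬p is F, p is T. ✓
— 2 worlds.
For ¬□¬p:
s: □¬p is T. ✗
t: □¬p is F. ✓
u: □¬p is T. ✗
— 1 world.

2 and 1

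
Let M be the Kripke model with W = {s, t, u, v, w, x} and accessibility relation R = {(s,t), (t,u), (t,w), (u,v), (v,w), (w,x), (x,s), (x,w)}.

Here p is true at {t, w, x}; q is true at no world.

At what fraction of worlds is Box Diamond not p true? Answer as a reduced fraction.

1/3

s: successors {t}; Diamond not p there: t:T. ✓
t: successors {u, w}; Diamond not p there: u:T, w:F. ✗
u: successors {v}; Diamond not p there: v:F. ✗
v: successors {w}; Diamond not p there: w:F. ✗
w: successors {x}; Diamond not p there: x:T. ✓
x: successors {s, w}; Diamond not p there: s:F, w:F. ✗
That's 2 of 6 worlds, so 2/6 = 1/3.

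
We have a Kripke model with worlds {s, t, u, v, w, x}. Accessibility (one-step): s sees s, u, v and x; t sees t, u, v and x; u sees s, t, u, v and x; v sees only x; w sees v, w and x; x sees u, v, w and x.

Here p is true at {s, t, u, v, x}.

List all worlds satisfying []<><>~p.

{s, t, u, v, w, x}

s: successors {s, u, v, x}; <><>~p there: s:T, u:T, v:T, x:T. ✓
t: successors {t, u, v, x}; <><>~p there: t:T, u:T, v:T, x:T. ✓
u: successors {s, t, u, v, x}; <><>~p there: s:T, t:T, u:T, v:T, x:T. ✓
v: successors {x}; <><>~p there: x:T. ✓
w: successors {v, w, x}; <><>~p there: v:T, w:T, x:T. ✓
x: successors {u, v, w, x}; <><>~p there: u:T, v:T, w:T, x:T. ✓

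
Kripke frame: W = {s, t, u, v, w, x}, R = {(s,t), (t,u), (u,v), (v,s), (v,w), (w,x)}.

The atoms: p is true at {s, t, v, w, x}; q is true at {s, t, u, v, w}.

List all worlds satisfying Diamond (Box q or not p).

s: successors {t}; Box q or not p there: t:T. ✓
t: successors {u}; Box q or not p there: u:T. ✓
u: successors {v}; Box q or not p there: v:T. ✓
v: successors {s, w}; Box q or not p there: s:T, w:F. ✓
w: successors {x}; Box q or not p there: x:T. ✓
x: no successors, so Diamond (Box q or not p) fails. ✗

{s, t, u, v, w}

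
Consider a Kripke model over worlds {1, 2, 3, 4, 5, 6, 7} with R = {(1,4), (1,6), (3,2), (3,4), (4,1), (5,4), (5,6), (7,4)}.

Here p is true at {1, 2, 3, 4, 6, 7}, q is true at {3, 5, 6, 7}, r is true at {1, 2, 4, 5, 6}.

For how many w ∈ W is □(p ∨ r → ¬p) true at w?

2

1: successors {4, 6}; p ∨ r → ¬p there: 4:F, 6:F. ✗
2: no successors, so □(p ∨ r → ¬p) holds vacuously. ✓
3: successors {2, 4}; p ∨ r → ¬p there: 2:F, 4:F. ✗
4: successors {1}; p ∨ r → ¬p there: 1:F. ✗
5: successors {4, 6}; p ∨ r → ¬p there: 4:F, 6:F. ✗
6: no successors, so □(p ∨ r → ¬p) holds vacuously. ✓
7: successors {4}; p ∨ r → ¬p there: 4:F. ✗
Satisfying worlds: {2, 6}.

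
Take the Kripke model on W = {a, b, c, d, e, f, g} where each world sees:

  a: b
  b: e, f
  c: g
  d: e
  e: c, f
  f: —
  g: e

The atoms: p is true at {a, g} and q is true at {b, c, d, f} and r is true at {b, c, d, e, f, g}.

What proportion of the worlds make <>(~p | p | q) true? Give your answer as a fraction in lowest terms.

a: successors {b}; ~p | p | q there: b:T. ✓
b: successors {e, f}; ~p | p | q there: e:T, f:T. ✓
c: successors {g}; ~p | p | q there: g:T. ✓
d: successors {e}; ~p | p | q there: e:T. ✓
e: successors {c, f}; ~p | p | q there: c:T, f:T. ✓
f: no successors, so <>(~p | p | q) fails. ✗
g: successors {e}; ~p | p | q there: e:T. ✓
That's 6 of 7 worlds, so 6/7.

6/7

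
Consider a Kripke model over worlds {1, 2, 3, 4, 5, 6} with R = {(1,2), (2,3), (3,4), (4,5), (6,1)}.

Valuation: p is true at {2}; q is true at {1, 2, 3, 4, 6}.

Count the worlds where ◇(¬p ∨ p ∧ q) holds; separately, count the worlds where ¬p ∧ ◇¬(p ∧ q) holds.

For ◇(¬p ∨ p ∧ q):
1: successors {2}; ¬p ∨ p ∧ q there: 2:T. ✓
2: successors {3}; ¬p ∨ p ∧ q there: 3:T. ✓
3: successors {4}; ¬p ∨ p ∧ q there: 4:T. ✓
4: successors {5}; ¬p ∨ p ∧ q there: 5:T. ✓
5: no successors, so ◇(¬p ∨ p ∧ q) fails. ✗
6: successors {1}; ¬p ∨ p ∧ q there: 1:T. ✓
— 5 worlds.
For ¬p ∧ ◇¬(p ∧ q):
1: ¬p is T, ◇¬(p ∧ q) is F. ✗
2: ¬p is F, ◇¬(p ∧ q) is T. ✗
3: ¬p is T, ◇¬(p ∧ q) is T. ✓
4: ¬p is T, ◇¬(p ∧ q) is T. ✓
5: ¬p is T, ◇¬(p ∧ q) is F. ✗
6: ¬p is T, ◇¬(p ∧ q) is T. ✓
— 3 worlds.

5 and 3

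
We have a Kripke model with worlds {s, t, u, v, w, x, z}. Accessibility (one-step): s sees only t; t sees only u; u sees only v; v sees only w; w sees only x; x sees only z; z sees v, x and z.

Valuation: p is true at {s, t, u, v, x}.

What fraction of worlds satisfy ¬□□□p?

5/7

s: □□□p is T. ✗
t: □□□p is F. ✓
u: □□□p is T. ✗
v: □□□p is F. ✓
w: □□□p is F. ✓
x: □□□p is F. ✓
z: □□□p is F. ✓
That's 5 of 7 worlds, so 5/7.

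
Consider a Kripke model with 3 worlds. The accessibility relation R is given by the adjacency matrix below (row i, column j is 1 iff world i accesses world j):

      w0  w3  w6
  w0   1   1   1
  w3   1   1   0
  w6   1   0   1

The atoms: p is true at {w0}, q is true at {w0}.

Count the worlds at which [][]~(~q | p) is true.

0

w0: successors {w0, w3, w6}; []~(~q | p) there: w0:F, w3:F, w6:F. ✗
w3: successors {w0, w3}; []~(~q | p) there: w0:F, w3:F. ✗
w6: successors {w0, w6}; []~(~q | p) there: w0:F, w6:F. ✗
Satisfying worlds: ∅.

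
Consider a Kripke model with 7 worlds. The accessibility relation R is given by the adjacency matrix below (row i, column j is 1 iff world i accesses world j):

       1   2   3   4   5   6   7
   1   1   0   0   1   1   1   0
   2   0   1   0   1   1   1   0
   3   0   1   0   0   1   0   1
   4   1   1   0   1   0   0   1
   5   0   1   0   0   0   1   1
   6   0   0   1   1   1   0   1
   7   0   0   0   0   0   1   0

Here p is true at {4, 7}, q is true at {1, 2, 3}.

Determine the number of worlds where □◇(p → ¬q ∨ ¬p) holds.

7

1: successors {1, 4, 5, 6}; ◇(p → ¬q ∨ ¬p) there: 1:T, 4:T, 5:T, 6:T. ✓
2: successors {2, 4, 5, 6}; ◇(p → ¬q ∨ ¬p) there: 2:T, 4:T, 5:T, 6:T. ✓
3: successors {2, 5, 7}; ◇(p → ¬q ∨ ¬p) there: 2:T, 5:T, 7:T. ✓
4: successors {1, 2, 4, 7}; ◇(p → ¬q ∨ ¬p) there: 1:T, 2:T, 4:T, 7:T. ✓
5: successors {2, 6, 7}; ◇(p → ¬q ∨ ¬p) there: 2:T, 6:T, 7:T. ✓
6: successors {3, 4, 5, 7}; ◇(p → ¬q ∨ ¬p) there: 3:T, 4:T, 5:T, 7:T. ✓
7: successors {6}; ◇(p → ¬q ∨ ¬p) there: 6:T. ✓
Satisfying worlds: {1, 2, 3, 4, 5, 6, 7}.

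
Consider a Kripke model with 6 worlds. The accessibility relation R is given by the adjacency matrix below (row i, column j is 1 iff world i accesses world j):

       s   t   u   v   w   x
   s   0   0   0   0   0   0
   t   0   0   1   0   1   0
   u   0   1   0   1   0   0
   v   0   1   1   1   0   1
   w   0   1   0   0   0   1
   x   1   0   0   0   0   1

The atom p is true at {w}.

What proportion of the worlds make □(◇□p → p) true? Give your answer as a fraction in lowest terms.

1/2

s: no successors, so □(◇□p → p) holds vacuously. ✓
t: successors {u, w}; ◇□p → p there: u:T, w:T. ✓
u: successors {t, v}; ◇□p → p there: t:T, v:T. ✓
v: successors {t, u, v, x}; ◇□p → p there: t:T, u:T, v:T, x:F. ✗
w: successors {t, x}; ◇□p → p there: t:T, x:F. ✗
x: successors {s, x}; ◇□p → p there: s:T, x:F. ✗
That's 3 of 6 worlds, so 3/6 = 1/2.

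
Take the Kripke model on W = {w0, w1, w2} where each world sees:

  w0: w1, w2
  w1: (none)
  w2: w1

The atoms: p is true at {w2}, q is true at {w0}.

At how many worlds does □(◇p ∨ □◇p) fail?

1

w0: successors {w1, w2}; ◇p ∨ □◇p there: w1:T, w2:F. ✗
w1: no successors, so □(◇p ∨ □◇p) holds vacuously. ✓
w2: successors {w1}; ◇p ∨ □◇p there: w1:T. ✓
Satisfying worlds: {w1, w2}.
So □(◇p ∨ □◇p) fails at the other 1 world.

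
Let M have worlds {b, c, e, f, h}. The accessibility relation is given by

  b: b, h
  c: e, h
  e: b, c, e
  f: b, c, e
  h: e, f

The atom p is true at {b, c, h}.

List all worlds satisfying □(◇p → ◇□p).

{b, c, h}

b: successors {b, h}; ◇p → ◇□p there: b:T, h:T. ✓
c: successors {e, h}; ◇p → ◇□p there: e:T, h:T. ✓
e: successors {b, c, e}; ◇p → ◇□p there: b:T, c:F, e:T. ✗
f: successors {b, c, e}; ◇p → ◇□p there: b:T, c:F, e:T. ✗
h: successors {e, f}; ◇p → ◇□p there: e:T, f:T. ✓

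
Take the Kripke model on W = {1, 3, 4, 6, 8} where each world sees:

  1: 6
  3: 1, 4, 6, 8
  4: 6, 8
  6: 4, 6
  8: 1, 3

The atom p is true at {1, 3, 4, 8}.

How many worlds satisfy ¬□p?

1: □p is F. ✓
3: □p is F. ✓
4: □p is F. ✓
6: □p is F. ✓
8: □p is T. ✗
Satisfying worlds: {1, 3, 4, 6}.

4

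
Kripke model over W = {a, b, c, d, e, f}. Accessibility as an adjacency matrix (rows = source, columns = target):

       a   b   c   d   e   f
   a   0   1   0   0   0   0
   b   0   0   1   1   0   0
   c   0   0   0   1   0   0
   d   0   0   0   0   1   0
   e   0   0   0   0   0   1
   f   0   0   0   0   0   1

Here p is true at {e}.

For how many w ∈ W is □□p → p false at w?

1

a: □□p is F, p is F. ✓
b: □□p is F, p is F. ✓
c: □□p is T, p is F. ✗
d: □□p is F, p is F. ✓
e: □□p is F, p is T. ✓
f: □□p is F, p is F. ✓
Satisfying worlds: {a, b, d, e, f}.
So □□p → p fails at the other 1 world.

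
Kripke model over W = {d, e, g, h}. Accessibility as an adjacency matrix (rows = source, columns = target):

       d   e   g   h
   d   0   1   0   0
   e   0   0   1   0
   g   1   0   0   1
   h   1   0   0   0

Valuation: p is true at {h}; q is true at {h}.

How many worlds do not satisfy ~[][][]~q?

3

d: [][][]~q is F. ✓
e: [][][]~q is T. ✗
g: [][][]~q is T. ✗
h: [][][]~q is T. ✗
Satisfying worlds: {d}.
So ~[][][]~q fails at the other 3 worlds.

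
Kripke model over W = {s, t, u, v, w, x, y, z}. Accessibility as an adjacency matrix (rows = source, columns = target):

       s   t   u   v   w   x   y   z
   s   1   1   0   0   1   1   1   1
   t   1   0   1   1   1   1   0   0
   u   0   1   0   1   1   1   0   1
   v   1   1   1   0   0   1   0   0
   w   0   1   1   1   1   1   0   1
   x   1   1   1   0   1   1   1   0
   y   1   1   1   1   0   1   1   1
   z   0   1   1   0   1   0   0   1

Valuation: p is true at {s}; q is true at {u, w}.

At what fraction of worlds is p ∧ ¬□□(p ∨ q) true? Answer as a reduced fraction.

s: p is T, ¬□□(p ∨ q) is T. ✓
t: p is F, ¬□□(p ∨ q) is T. ✗
u: p is F, ¬□□(p ∨ q) is T. ✗
v: p is F, ¬□□(p ∨ q) is T. ✗
w: p is F, ¬□□(p ∨ q) is T. ✗
x: p is F, ¬□□(p ∨ q) is T. ✗
y: p is F, ¬□□(p ∨ q) is T. ✗
z: p is F, ¬□□(p ∨ q) is T. ✗
That's 1 of 8 worlds, so 1/8.

1/8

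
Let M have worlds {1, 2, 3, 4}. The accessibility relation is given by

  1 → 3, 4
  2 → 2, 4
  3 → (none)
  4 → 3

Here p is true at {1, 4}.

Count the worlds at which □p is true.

1: successors {3, 4}; p there: 3:F, 4:T. ✗
2: successors {2, 4}; p there: 2:F, 4:T. ✗
3: no successors, so □p holds vacuously. ✓
4: successors {3}; p there: 3:F. ✗
Satisfying worlds: {3}.

1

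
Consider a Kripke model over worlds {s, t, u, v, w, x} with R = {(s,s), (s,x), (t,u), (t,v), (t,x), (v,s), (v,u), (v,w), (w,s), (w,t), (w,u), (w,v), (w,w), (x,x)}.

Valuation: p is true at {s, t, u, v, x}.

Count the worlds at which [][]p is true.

3

s: successors {s, x}; []p there: s:T, x:T. ✓
t: successors {u, v, x}; []p there: u:T, v:F, x:T. ✗
u: no successors, so [][]p holds vacuously. ✓
v: successors {s, u, w}; []p there: s:T, u:T, w:F. ✗
w: successors {s, t, u, v, w}; []p there: s:T, t:T, u:T, v:F, w:F. ✗
x: successors {x}; []p there: x:T. ✓
Satisfying worlds: {s, u, x}.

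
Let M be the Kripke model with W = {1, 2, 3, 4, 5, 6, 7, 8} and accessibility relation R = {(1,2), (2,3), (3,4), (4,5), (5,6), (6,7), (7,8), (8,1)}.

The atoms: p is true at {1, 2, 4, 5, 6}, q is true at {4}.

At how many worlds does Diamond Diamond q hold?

1: successors {2}; Diamond q there: 2:F. ✗
2: successors {3}; Diamond q there: 3:T. ✓
3: successors {4}; Diamond q there: 4:F. ✗
4: successors {5}; Diamond q there: 5:F. ✗
5: successors {6}; Diamond q there: 6:F. ✗
6: successors {7}; Diamond q there: 7:F. ✗
7: successors {8}; Diamond q there: 8:F. ✗
8: successors {1}; Diamond q there: 1:F. ✗
Satisfying worlds: {2}.

1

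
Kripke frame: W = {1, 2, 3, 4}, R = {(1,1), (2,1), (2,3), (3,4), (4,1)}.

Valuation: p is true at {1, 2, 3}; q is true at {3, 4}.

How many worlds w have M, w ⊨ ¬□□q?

4

1: □□q is F. ✓
2: □□q is F. ✓
3: □□q is F. ✓
4: □□q is F. ✓
Satisfying worlds: {1, 2, 3, 4}.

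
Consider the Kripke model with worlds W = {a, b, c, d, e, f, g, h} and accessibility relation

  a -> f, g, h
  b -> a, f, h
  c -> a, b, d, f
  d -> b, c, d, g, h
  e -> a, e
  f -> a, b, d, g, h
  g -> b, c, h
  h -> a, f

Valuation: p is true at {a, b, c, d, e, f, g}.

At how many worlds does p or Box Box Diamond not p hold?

a: p is T, Box Box Diamond not p is F. ✓
b: p is T, Box Box Diamond not p is F. ✓
c: p is T, Box Box Diamond not p is F. ✓
d: p is T, Box Box Diamond not p is F. ✓
e: p is T, Box Box Diamond not p is F. ✓
f: p is T, Box Box Diamond not p is F. ✓
g: p is T, Box Box Diamond not p is F. ✓
h: p is F, Box Box Diamond not p is F. ✗
Satisfying worlds: {a, b, c, d, e, f, g}.

7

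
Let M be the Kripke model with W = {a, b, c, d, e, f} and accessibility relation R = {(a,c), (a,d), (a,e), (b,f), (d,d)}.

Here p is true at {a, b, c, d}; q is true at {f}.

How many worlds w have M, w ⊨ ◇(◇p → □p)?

a: successors {c, d, e}; ◇p → □p there: c:T, d:T, e:T. ✓
b: successors {f}; ◇p → □p there: f:T. ✓
c: no successors, so ◇(◇p → □p) fails. ✗
d: successors {d}; ◇p → □p there: d:T. ✓
e: no successors, so ◇(◇p → □p) fails. ✗
f: no successors, so ◇(◇p → □p) fails. ✗
Satisfying worlds: {a, b, d}.

3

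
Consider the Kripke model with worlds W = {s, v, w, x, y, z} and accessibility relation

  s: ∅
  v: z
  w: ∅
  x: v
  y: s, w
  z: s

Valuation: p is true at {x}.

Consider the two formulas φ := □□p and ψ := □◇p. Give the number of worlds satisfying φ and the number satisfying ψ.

4 and 2

For □□p:
s: no successors, so □□p holds vacuously. ✓
v: successors {z}; □p there: z:F. ✗
w: no successors, so □□p holds vacuously. ✓
x: successors {v}; □p there: v:F. ✗
y: successors {s, w}; □p there: s:T, w:T. ✓
z: successors {s}; □p there: s:T. ✓
— 4 worlds.
For □◇p:
s: no successors, so □◇p holds vacuously. ✓
v: successors {z}; ◇p there: z:F. ✗
w: no successors, so □◇p holds vacuously. ✓
x: successors {v}; ◇p there: v:F. ✗
y: successors {s, w}; ◇p there: s:F, w:F. ✗
z: successors {s}; ◇p there: s:F. ✗
— 2 worlds.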